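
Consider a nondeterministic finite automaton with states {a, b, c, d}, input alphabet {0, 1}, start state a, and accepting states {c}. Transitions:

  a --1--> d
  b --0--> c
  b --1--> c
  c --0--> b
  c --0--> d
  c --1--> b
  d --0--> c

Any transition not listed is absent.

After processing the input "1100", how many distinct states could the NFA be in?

0

Start in {a}.
Read '1': {a} → {d}.
Read '1': {d} → ∅.
The set is empty and remains empty for the remaining 2 symbols.
That set has 0 states.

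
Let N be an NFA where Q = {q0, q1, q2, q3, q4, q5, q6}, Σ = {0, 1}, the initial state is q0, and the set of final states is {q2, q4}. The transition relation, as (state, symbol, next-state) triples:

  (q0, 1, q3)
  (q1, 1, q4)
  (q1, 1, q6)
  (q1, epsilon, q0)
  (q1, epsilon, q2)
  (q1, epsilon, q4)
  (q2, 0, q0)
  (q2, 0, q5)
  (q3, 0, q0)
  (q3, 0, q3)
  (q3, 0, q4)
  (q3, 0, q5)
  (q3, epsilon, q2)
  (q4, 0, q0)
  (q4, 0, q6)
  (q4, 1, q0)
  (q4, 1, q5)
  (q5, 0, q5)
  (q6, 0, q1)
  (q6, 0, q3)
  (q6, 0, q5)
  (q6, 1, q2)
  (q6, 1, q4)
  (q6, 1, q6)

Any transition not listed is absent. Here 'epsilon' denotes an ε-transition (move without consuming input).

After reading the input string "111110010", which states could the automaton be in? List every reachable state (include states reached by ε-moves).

Start in {q0}.
Read '1': q0→{q3}; union {q3}; ε-closure = {q2, q3}.
Read '1': q2→∅, q3→∅; now ∅.
The set is empty and remains empty for the remaining 7 symbols.

∅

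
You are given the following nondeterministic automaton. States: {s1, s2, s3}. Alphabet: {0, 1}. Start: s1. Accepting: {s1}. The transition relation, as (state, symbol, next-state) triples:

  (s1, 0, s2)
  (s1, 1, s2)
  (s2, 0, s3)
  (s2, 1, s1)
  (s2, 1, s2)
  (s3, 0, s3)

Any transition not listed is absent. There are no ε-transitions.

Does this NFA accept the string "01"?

Start in {s1}.
Read '0': {s1} → {s2}.
Read '1': {s2} → {s1, s2}.
The final set {s1, s2} contains the accepting state s1.

Yes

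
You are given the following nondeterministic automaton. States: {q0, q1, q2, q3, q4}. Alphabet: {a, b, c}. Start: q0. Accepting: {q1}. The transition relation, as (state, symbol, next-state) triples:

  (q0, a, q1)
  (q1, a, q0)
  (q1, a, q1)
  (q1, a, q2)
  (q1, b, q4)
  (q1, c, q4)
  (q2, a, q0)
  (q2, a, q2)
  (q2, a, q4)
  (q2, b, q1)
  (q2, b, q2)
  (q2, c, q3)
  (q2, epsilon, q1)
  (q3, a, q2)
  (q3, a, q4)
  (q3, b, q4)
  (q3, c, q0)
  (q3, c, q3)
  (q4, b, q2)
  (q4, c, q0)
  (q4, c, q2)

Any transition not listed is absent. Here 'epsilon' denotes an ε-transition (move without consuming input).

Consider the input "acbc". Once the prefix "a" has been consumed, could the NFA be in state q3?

No

Start in {q0}.
Read 'a': q0→{q1}; now {q1}.
State q3 is not in {q1}.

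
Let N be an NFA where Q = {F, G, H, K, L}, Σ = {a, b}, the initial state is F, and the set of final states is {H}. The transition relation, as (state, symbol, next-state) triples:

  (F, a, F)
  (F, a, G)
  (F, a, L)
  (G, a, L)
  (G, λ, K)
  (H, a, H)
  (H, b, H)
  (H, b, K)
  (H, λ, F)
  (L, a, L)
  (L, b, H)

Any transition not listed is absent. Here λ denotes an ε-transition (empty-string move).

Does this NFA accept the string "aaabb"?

Yes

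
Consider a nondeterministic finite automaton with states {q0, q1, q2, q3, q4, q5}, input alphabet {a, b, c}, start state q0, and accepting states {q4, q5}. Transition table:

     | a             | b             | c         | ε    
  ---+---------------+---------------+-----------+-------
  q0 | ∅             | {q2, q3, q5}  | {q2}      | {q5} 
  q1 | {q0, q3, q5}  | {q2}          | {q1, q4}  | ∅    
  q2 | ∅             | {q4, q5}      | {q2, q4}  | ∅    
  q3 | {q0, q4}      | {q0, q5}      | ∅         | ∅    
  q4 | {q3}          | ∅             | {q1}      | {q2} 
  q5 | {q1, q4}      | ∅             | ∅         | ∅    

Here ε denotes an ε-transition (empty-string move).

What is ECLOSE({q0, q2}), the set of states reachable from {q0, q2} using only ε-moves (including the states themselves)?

{q0, q2, q5}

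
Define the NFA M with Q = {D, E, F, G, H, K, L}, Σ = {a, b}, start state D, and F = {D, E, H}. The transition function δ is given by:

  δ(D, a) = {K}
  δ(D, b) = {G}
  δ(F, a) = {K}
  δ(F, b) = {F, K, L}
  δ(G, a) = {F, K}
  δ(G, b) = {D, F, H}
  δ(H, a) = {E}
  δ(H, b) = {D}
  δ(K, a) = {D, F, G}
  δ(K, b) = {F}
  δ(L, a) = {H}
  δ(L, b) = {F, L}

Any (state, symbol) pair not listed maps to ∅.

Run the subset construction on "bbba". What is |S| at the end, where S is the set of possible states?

5

Start in {D}.
Read 'b': D→{G}; now {G}.
Read 'b': G→{D, F, H}; now {D, F, H}.
Read 'b': D→{G}, F→{F, K, L}, H→{D}; now {D, F, G, K, L}.
Read 'a': D→{K}, F→{K}, G→{F, K}, K→{D, F, G}, L→{H}; now {D, F, G, H, K}.
That set has 5 states.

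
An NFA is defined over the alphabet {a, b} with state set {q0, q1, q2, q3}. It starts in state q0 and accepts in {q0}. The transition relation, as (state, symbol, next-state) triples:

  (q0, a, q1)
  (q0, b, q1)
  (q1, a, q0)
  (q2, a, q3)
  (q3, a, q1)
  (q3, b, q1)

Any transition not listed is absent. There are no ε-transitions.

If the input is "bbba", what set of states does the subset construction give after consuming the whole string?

Start in {q0}.
Read 'b': {q0} → {q1}.
Read 'b': {q1} → ∅.
The set is empty and remains empty for the remaining 2 symbols.

∅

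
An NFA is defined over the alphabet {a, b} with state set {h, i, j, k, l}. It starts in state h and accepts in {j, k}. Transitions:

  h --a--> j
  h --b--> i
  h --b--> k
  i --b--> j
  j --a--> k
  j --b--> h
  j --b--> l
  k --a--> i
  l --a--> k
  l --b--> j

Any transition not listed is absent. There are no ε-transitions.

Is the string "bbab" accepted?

Start in {h}.
Read 'b': h→{i, k}; now {i, k}.
Read 'b': i→{j}, k→∅; now {j}.
Read 'a': j→{k}; now {k}.
Read 'b': k→∅; now ∅.
The final set ∅ contains no accepting state.

No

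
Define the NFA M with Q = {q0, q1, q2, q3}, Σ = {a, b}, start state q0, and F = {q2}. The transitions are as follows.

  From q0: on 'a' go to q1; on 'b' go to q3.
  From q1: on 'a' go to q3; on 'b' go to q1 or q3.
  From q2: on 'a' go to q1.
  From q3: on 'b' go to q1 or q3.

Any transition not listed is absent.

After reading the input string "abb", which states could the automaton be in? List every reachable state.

{q1, q3}

Start in {q0}.
Read 'a': {q0} → {q1}.
Read 'b': {q1} → {q1, q3}.
Read 'b': {q1, q3} → {q1, q3}.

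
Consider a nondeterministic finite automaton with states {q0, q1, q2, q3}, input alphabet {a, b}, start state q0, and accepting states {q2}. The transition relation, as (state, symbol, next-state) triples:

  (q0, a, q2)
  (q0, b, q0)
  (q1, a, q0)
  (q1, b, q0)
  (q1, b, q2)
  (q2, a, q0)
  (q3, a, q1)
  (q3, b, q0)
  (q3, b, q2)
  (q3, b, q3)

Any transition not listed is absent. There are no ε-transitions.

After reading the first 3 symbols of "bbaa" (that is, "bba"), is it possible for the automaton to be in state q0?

Start in {q0}.
Read 'b': {q0} → {q0}.
Read 'b': {q0} → {q0}.
Read 'a': {q0} → {q2}.
State q0 is not in {q2}.

No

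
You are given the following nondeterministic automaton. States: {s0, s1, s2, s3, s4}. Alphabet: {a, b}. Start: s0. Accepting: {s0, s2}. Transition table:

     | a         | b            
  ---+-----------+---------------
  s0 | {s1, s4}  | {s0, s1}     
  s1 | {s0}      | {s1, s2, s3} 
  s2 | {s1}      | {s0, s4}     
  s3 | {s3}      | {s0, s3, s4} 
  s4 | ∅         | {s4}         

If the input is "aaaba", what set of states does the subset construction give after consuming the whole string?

{s0, s1, s3}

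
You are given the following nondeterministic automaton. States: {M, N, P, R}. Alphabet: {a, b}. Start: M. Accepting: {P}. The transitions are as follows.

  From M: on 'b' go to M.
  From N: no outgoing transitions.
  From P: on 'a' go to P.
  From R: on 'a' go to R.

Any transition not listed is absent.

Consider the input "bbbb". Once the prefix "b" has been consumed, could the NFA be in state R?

Start in {M}.
Read 'b': {M} → {M}.
State R is not in {M}.

No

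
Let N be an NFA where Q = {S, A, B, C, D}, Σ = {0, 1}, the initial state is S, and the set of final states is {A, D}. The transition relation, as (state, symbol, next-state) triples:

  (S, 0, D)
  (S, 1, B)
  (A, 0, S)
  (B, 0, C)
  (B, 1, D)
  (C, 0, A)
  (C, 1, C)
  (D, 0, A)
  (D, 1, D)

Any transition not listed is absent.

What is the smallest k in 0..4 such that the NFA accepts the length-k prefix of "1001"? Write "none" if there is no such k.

3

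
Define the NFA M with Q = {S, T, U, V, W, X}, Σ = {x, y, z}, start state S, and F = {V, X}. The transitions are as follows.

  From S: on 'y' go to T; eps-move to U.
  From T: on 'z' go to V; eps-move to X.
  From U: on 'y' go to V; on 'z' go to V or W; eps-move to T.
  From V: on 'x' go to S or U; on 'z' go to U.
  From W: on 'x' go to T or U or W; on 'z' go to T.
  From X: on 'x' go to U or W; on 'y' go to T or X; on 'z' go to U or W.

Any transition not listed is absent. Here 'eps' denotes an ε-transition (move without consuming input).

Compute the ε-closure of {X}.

{X}

Begin with {X}.
No ε-moves leave this set, so the closure equals the set itself.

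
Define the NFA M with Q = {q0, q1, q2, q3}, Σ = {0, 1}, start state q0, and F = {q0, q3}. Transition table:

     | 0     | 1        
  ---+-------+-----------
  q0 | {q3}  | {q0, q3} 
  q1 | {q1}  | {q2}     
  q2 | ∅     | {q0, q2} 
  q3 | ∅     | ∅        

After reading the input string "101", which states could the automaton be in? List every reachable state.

∅

Start in {q0}.
Read '1': q0→{q0, q3}; now {q0, q3}.
Read '0': q0→{q3}, q3→∅; now {q3}.
Read '1': q3→∅; now ∅.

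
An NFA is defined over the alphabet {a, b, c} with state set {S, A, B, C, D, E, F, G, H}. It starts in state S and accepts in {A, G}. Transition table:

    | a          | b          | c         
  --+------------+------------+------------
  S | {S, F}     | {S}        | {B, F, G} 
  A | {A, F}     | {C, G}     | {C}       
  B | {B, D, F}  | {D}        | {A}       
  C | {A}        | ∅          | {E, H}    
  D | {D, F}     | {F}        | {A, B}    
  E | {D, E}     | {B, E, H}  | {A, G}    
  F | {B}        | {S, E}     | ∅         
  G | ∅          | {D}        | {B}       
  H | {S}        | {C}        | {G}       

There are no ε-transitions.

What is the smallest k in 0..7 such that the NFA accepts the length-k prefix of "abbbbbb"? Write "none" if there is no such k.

none

Start in {S}.
Read 'a': S→{S, F}; now {S, F}.
Read 'b': S→{S}, F→{S, E}; now {S, E}.
Read 'b': S→{S}, E→{B, E, H}; now {S, B, E, H}.
Read 'b': S→{S}, B→{D}, E→{B, E, H}, H→{C}; now {S, B, C, D, E, H}.
Read 'b': S→{S}, B→{D}, C→∅, D→{F}, E→{B, E, H}, H→{C}; now {S, B, C, D, E, F, H}.
Read 'b': S→{S}, B→{D}, C→∅, D→{F}, E→{B, E, H}, F→{S, E}, H→{C}; now {S, B, C, D, E, F, H}.
Read 'b': S→{S}, B→{D}, C→∅, D→{F}, E→{B, E, H}, F→{S, E}, H→{C}; now {S, B, C, D, E, F, H}.
No reachable set along the way intersects F.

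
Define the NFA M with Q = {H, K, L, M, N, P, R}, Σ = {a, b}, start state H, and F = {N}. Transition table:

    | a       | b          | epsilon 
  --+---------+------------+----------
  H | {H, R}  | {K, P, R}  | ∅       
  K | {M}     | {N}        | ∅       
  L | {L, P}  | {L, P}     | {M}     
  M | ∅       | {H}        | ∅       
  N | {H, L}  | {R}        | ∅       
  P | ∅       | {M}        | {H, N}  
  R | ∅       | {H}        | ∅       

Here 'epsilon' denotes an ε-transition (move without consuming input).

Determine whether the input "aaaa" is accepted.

No

Start in {H}.
Read 'a': {H} → {H, R}.
Read 'a': {H, R} → {H, R}.
Read 'a': {H, R} → {H, R}.
Read 'a': {H, R} → {H, R}.
The final set {H, R} contains no accepting state.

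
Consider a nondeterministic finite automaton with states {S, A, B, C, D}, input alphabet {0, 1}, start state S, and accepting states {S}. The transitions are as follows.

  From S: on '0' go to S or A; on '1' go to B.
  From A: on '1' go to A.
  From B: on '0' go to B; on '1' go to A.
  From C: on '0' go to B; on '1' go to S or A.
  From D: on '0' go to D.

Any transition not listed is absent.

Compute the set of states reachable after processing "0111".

{A}

Start in {S}.
Read '0': S→{S, A}; now {S, A}.
Read '1': S→{B}, A→{A}; now {A, B}.
Read '1': A→{A}, B→{A}; now {A}.
Read '1': A→{A}; now {A}.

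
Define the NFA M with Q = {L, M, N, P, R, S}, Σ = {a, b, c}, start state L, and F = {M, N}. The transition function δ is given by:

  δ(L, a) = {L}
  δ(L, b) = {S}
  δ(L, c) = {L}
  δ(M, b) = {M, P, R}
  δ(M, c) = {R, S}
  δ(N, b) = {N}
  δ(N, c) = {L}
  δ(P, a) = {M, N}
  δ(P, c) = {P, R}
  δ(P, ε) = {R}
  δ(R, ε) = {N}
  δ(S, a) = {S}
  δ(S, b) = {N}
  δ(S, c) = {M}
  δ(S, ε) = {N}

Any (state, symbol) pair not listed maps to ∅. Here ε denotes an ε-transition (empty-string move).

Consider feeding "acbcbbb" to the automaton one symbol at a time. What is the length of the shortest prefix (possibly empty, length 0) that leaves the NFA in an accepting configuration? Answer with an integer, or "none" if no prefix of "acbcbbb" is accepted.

3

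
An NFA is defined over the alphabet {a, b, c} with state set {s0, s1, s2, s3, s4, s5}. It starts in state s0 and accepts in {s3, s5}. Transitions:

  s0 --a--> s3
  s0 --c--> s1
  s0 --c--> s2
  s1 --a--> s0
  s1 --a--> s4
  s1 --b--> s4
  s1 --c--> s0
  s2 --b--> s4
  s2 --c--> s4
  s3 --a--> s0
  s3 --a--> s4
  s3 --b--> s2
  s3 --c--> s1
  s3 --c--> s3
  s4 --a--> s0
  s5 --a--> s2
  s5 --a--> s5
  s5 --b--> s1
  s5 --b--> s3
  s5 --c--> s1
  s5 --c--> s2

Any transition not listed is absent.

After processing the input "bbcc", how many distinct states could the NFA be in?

0

Start in {s0}.
Read 'b': s0→∅; now ∅.
The set is empty and remains empty for the remaining 3 symbols.
That set has 0 states.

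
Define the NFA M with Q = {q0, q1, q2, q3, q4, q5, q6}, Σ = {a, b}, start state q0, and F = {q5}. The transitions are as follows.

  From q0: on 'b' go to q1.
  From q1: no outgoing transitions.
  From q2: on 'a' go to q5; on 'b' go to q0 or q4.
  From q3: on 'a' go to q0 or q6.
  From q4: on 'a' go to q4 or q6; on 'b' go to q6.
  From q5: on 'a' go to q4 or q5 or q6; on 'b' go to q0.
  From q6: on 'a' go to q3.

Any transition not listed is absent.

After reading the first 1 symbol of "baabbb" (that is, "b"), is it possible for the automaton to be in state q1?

Yes

Start in {q0}.
Read 'b': {q0} → {q1}.
State q1 is in {q1}.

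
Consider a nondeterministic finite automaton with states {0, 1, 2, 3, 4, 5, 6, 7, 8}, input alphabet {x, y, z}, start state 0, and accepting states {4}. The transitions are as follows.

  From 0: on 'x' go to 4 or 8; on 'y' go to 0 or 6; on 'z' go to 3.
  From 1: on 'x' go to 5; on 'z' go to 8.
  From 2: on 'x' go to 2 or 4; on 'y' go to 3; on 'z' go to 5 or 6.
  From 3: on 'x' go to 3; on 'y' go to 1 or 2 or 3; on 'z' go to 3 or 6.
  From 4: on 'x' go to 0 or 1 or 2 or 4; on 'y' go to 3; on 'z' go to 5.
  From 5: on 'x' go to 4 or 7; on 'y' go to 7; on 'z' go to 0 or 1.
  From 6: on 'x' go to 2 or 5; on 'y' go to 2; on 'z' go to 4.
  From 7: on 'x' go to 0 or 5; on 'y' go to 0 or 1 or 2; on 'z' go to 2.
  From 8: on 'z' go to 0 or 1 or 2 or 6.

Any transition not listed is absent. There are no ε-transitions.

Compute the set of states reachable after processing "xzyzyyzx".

{2, 3, 4, 5, 7}

Start in {0}.
Read 'x': 0→{4, 8}; now {4, 8}.
Read 'z': 4→{5}, 8→{0, 1, 2, 6}; now {0, 1, 2, 5, 6}.
Read 'y': 0→{0, 6}, 1→∅, 2→{3}, 5→{7}, 6→{2}; now {0, 2, 3, 6, 7}.
Read 'z': 0→{3}, 2→{5, 6}, 3→{3, 6}, 6→{4}, 7→{2}; now {2, 3, 4, 5, 6}.
Read 'y': 2→{3}, 3→{1, 2, 3}, 4→{3}, 5→{7}, 6→{2}; now {1, 2, 3, 7}.
Read 'y': 1→∅, 2→{3}, 3→{1, 2, 3}, 7→{0, 1, 2}; now {0, 1, 2, 3}.
Read 'z': 0→{3}, 1→{8}, 2→{5, 6}, 3→{3, 6}; now {3, 5, 6, 8}.
Read 'x': 3→{3}, 5→{4, 7}, 6→{2, 5}, 8→∅; now {2, 3, 4, 5, 7}.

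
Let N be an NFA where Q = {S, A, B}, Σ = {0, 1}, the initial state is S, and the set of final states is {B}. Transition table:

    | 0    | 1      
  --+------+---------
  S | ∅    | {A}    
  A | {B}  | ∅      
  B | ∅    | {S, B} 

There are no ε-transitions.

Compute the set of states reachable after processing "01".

Start in {S}.
Read '0': {S} → ∅.
The set is empty and remains empty for the remaining 1 symbol.

∅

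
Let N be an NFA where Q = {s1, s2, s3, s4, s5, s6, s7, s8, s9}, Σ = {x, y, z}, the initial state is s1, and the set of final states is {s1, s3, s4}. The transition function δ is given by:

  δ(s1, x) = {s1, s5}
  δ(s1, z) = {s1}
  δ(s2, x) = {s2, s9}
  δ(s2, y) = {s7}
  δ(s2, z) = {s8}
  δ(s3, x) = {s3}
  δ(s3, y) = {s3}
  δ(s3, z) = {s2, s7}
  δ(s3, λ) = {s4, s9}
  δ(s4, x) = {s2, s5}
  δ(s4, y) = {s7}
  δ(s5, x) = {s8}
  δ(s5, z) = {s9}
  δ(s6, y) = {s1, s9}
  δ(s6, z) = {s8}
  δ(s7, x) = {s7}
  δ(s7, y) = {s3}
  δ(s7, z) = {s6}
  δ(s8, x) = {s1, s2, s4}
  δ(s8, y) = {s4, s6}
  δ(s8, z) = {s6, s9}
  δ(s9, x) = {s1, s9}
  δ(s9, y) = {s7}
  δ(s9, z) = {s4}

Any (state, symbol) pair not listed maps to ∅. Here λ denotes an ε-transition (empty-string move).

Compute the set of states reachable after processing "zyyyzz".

∅

Start in {s1}.
Read 'z': {s1} → {s1}.
Read 'y': {s1} → ∅.
The set is empty and remains empty for the remaining 4 symbols.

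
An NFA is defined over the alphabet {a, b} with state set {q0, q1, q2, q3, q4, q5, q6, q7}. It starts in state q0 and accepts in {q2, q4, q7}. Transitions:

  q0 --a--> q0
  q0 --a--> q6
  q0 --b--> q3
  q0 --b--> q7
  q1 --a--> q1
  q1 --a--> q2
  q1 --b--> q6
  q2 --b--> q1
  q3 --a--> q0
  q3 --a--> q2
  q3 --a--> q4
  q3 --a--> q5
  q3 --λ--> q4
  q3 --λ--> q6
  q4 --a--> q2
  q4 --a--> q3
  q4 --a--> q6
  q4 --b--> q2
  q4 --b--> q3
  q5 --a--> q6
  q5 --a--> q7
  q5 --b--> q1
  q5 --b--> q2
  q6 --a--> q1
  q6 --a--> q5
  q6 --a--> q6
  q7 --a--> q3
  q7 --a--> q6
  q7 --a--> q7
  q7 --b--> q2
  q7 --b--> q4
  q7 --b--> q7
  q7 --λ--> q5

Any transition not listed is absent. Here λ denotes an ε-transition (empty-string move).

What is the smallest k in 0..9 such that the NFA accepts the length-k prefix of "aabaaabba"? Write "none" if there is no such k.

Start in {q0}.
Read 'a': q0→{q0, q6}; now {q0, q6}.
Read 'a': q0→{q0, q6}, q6→{q1, q5, q6}; now {q0, q1, q5, q6}.
Read 'b': q0→{q3, q7}, q1→{q6}, q5→{q1, q2}, q6→∅; union {q1, q2, q3, q6, q7}; ε-closure = {q1, q2, q3, q4, q5, q6, q7}.
None of the earlier sets intersect F, but {q1, q2, q3, q4, q5, q6, q7} does.

3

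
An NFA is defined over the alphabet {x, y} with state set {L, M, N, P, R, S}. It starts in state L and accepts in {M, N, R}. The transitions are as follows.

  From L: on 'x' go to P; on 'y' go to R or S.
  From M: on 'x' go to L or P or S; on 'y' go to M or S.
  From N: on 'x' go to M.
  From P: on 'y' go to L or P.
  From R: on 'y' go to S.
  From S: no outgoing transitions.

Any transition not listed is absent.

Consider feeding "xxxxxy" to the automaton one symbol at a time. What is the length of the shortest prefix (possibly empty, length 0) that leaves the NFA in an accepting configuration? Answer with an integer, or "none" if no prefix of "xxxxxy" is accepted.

none

Start in {L}.
Read 'x': {L} → {P}.
Read 'x': {P} → ∅.
The set is empty and remains empty for the remaining 4 symbols.
No reachable set along the way intersects F.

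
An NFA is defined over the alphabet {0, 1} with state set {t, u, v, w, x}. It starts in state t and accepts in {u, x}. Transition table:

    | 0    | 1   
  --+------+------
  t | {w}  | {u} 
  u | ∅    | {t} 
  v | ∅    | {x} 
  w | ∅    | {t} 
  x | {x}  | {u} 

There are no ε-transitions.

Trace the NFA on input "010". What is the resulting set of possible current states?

Start in {t}.
Read '0': {t} → {w}.
Read '1': {w} → {t}.
Read '0': {t} → {w}.

{w}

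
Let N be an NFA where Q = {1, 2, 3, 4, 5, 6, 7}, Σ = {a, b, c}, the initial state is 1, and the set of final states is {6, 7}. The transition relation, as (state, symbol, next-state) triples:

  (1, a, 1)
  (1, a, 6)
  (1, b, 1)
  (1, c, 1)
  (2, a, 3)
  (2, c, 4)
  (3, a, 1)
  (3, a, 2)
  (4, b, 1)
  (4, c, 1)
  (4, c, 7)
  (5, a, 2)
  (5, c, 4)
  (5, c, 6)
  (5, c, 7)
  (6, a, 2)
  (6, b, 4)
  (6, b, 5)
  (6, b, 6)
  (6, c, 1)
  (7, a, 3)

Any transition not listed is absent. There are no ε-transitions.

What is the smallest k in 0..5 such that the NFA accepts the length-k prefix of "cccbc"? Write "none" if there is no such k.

Start in {1}.
Read 'c': 1→{1}; now {1}.
Read 'c': 1→{1}; now {1}.
Read 'c': 1→{1}; now {1}.
Read 'b': 1→{1}; now {1}.
Read 'c': 1→{1}; now {1}.
No reachable set along the way intersects F.

none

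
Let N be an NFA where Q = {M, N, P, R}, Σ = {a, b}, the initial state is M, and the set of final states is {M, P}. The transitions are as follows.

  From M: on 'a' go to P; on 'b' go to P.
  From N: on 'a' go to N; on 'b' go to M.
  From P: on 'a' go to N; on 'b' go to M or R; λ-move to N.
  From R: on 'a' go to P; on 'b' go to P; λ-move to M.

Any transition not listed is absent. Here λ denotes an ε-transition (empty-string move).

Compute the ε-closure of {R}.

{M, R}

Begin with {R}.
ε-move R → M; add M.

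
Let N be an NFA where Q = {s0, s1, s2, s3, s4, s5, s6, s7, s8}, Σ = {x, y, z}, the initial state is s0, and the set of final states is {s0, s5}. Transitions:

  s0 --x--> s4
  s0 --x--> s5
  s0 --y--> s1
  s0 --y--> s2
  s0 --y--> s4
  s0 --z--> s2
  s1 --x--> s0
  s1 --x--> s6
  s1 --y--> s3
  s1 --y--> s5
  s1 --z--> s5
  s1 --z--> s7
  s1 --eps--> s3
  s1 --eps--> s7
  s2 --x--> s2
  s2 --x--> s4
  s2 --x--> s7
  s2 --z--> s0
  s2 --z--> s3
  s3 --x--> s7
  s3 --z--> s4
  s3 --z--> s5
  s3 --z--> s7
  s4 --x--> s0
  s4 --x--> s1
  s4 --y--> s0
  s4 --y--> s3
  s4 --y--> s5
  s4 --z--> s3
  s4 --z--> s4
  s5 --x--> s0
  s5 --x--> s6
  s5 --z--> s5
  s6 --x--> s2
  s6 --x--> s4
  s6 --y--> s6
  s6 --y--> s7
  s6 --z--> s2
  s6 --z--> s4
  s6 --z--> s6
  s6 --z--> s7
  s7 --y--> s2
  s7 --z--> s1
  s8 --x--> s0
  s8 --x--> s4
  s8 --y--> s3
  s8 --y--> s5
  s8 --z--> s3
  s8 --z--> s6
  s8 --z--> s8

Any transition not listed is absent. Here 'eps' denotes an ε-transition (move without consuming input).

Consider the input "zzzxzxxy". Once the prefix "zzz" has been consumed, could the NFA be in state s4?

Start in {s0}.
Read 'z': {s0} → {s2}.
Read 'z': {s2} → {s0, s3}.
Read 'z': {s0, s3} → {s2, s4, s5, s7}.
State s4 is in {s2, s4, s5, s7}.

Yes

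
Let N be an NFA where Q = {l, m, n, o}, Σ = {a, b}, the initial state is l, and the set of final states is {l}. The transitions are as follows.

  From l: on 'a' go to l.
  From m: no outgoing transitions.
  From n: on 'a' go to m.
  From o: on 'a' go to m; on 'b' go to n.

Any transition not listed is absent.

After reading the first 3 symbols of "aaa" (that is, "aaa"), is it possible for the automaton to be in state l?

Yes

Start in {l}.
Read 'a': l→{l}; now {l}.
Read 'a': l→{l}; now {l}.
Read 'a': l→{l}; now {l}.
State l is in {l}.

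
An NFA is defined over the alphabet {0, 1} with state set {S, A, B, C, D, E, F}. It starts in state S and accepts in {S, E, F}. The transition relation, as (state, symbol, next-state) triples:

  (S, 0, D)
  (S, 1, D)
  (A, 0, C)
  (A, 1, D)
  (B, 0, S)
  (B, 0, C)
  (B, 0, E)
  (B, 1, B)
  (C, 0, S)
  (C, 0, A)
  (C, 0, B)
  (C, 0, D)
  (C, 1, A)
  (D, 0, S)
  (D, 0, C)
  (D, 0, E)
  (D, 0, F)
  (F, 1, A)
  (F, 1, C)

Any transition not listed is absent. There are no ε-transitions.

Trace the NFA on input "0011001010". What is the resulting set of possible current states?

{S, A, B, C, D, E, F}

Start in {S}.
Read '0': {S} → {D}.
Read '0': {D} → {S, C, E, F}.
Read '1': {S, C, E, F} → {A, C, D}.
Read '1': {A, C, D} → {A, D}.
Read '0': {A, D} → {S, C, E, F}.
Read '0': {S, C, E, F} → {S, A, B, D}.
Read '1': {S, A, B, D} → {B, D}.
Read '0': {B, D} → {S, C, E, F}.
Read '1': {S, C, E, F} → {A, C, D}.
Read '0': {A, C, D} → {S, A, B, C, D, E, F}.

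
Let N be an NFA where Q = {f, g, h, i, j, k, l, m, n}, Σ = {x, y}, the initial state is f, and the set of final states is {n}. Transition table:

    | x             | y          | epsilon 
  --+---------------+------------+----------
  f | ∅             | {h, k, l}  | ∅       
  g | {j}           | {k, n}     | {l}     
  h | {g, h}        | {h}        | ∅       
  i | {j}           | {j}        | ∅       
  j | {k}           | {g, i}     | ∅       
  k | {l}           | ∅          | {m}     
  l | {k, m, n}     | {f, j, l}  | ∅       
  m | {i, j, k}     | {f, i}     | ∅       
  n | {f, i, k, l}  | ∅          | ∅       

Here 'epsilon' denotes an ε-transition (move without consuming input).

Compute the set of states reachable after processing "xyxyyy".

Start in {f}.
Read 'x': {f} → ∅.
The set is empty and remains empty for the remaining 5 symbols.

∅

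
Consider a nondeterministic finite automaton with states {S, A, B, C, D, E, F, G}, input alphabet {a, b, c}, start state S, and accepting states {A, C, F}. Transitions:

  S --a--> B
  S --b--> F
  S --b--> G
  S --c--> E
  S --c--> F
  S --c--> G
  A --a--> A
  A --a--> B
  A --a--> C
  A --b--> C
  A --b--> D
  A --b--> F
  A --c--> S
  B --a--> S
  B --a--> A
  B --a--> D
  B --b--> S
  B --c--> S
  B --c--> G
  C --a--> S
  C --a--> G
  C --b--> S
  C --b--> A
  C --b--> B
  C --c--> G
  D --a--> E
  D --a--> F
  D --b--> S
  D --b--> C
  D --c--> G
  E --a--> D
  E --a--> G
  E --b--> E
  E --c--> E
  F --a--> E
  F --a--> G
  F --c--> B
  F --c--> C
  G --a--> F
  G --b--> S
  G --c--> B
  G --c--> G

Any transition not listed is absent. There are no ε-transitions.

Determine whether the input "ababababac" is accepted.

Start in {S}.
Read 'a': {S} → {B}.
Read 'b': {B} → {S}.
Read 'a': {S} → {B}.
Read 'b': {B} → {S}.
Read 'a': {S} → {B}.
Read 'b': {B} → {S}.
Read 'a': {S} → {B}.
Read 'b': {B} → {S}.
Read 'a': {S} → {B}.
Read 'c': {B} → {S, G}.
The final set {S, G} contains no accepting state.

No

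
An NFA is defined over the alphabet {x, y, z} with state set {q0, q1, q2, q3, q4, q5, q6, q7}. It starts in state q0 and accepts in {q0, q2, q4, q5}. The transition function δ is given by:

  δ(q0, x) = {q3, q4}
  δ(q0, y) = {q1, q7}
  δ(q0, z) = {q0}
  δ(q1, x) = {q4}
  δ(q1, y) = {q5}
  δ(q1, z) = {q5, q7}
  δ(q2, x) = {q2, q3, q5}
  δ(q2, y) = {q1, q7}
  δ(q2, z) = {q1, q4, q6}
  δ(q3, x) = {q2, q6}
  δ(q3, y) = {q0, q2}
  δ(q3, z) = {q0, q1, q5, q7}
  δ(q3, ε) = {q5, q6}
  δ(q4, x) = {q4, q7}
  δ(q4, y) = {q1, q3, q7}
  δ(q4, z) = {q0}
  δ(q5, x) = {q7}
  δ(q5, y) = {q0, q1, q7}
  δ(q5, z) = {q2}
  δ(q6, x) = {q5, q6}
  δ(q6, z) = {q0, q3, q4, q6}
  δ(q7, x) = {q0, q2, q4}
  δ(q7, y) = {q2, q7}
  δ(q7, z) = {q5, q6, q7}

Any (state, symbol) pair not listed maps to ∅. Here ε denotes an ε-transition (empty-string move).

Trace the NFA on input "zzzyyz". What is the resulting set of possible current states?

Start in {q0}.
Read 'z': {q0} → {q0}.
Read 'z': {q0} → {q0}.
Read 'z': {q0} → {q0}.
Read 'y': {q0} → {q1, q7}.
Read 'y': {q1, q7} → {q2, q5, q7}.
Read 'z': {q2, q5, q7} → {q1, q2, q4, q5, q6, q7}.

{q1, q2, q4, q5, q6, q7}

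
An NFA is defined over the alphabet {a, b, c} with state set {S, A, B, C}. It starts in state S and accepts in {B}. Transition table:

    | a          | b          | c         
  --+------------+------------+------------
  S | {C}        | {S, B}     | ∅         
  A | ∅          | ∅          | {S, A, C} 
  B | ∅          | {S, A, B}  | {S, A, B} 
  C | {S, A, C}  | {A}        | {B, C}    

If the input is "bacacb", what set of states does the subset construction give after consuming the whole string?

{S, A, B}

Start in {S}.
Read 'b': {S} → {S, B}.
Read 'a': {S, B} → {C}.
Read 'c': {C} → {B, C}.
Read 'a': {B, C} → {S, A, C}.
Read 'c': {S, A, C} → {S, A, B, C}.
Read 'b': {S, A, B, C} → {S, A, B}.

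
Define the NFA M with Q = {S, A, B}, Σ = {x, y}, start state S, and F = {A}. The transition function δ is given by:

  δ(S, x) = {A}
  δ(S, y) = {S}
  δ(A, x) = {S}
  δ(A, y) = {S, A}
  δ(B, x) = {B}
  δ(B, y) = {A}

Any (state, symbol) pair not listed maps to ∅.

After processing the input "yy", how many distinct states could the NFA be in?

1

Start in {S}.
Read 'y': S→{S}; now {S}.
Read 'y': S→{S}; now {S}.
That set has 1 state.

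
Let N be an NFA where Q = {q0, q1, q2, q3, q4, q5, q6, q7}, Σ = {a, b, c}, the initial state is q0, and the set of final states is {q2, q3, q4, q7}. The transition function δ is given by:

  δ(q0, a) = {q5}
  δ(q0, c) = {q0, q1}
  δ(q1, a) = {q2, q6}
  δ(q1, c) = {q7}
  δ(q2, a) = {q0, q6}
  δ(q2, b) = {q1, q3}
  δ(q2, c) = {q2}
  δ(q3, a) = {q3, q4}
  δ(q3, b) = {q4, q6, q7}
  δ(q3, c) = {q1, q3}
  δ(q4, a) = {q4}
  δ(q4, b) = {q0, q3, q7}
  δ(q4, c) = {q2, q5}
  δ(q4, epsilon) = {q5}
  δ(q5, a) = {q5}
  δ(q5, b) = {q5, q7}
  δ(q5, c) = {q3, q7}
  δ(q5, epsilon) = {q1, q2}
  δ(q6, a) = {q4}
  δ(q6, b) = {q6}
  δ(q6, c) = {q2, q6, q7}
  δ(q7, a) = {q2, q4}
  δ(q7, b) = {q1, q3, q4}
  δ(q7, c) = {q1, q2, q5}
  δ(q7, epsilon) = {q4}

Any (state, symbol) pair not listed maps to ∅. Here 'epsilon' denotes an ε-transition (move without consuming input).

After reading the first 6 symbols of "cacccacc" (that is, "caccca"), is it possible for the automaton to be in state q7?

No

Start in {q0}.
Read 'c': {q0} → {q0, q1}.
Read 'a': {q0, q1} → {q1, q2, q5, q6}.
Read 'c': {q1, q2, q5, q6} → {q1, q2, q3, q4, q5, q6, q7}.
Read 'c': {q1, q2, q3, q4, q5, q6, q7} → {q1, q2, q3, q4, q5, q6, q7}.
Read 'c': {q1, q2, q3, q4, q5, q6, q7} → {q1, q2, q3, q4, q5, q6, q7}.
Read 'a': {q1, q2, q3, q4, q5, q6, q7} → {q0, q1, q2, q3, q4, q5, q6}.
State q7 is not in {q0, q1, q2, q3, q4, q5, q6}.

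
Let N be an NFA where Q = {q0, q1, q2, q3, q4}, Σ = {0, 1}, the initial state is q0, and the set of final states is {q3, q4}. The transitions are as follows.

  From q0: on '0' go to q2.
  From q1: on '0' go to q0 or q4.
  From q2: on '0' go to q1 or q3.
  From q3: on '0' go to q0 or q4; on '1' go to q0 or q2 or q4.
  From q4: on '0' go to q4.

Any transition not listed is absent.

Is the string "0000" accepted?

Yes

Start in {q0}.
Read '0': q0→{q2}; now {q2}.
Read '0': q2→{q1, q3}; now {q1, q3}.
Read '0': q1→{q0, q4}, q3→{q0, q4}; now {q0, q4}.
Read '0': q0→{q2}, q4→{q4}; now {q2, q4}.
The final set {q2, q4} contains the accepting state q4.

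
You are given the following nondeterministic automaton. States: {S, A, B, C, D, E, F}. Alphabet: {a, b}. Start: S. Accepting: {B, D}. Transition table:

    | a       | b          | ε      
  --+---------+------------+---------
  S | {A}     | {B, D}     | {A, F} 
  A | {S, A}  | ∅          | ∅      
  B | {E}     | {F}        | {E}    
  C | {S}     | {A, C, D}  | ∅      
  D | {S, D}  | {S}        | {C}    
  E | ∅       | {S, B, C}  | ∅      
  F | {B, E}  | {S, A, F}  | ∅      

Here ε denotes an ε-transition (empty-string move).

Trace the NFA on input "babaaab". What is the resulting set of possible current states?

Start: ε-closure({S}) = {S, A, F}.
Read 'b': S→{B, D}, A→∅, F→{S, A, F}; union {S, A, B, D, F}; ε-closure = {S, A, B, C, D, E, F}.
Read 'a': S→{A}, A→{S, A}, B→{E}, C→{S}, D→{S, D}, E→∅, F→{B, E}; union {S, A, B, D, E}; ε-closure = {S, A, B, C, D, E, F}.
Read 'b': S→{B, D}, A→∅, B→{F}, C→{A, C, D}, D→{S}, E→{S, B, C}, F→{S, A, F}; union {S, A, B, C, D, F}; ε-closure = {S, A, B, C, D, E, F}.
Read 'a': S→{A}, A→{S, A}, B→{E}, C→{S}, D→{S, D}, E→∅, F→{B, E}; union {S, A, B, D, E}; ε-closure = {S, A, B, C, D, E, F}.
Read 'a': S→{A}, A→{S, A}, B→{E}, C→{S}, D→{S, D}, E→∅, F→{B, E}; union {S, A, B, D, E}; ε-closure = {S, A, B, C, D, E, F}.
Read 'a': S→{A}, A→{S, A}, B→{E}, C→{S}, D→{S, D}, E→∅, F→{B, E}; union {S, A, B, D, E}; ε-closure = {S, A, B, C, D, E, F}.
Read 'b': S→{B, D}, A→∅, B→{F}, C→{A, C, D}, D→{S}, E→{S, B, C}, F→{S, A, F}; union {S, A, B, C, D, F}; ε-closure = {S, A, B, C, D, E, F}.

{S, A, B, C, D, E, F}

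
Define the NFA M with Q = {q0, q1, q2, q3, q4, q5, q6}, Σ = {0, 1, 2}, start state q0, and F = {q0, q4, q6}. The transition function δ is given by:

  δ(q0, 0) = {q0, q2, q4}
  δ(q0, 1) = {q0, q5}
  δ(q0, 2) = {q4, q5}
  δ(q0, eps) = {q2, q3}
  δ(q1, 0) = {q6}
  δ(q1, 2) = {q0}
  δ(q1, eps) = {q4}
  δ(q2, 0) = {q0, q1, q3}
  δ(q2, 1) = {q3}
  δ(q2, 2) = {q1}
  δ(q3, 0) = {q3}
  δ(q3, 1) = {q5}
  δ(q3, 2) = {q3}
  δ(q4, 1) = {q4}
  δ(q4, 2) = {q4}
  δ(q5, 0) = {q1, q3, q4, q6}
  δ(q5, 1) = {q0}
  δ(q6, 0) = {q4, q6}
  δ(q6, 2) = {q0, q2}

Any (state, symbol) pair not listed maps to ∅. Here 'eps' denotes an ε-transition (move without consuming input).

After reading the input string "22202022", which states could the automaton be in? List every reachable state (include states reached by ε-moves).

{q0, q1, q2, q3, q4, q5}

Start: ε-closure({q0}) = {q0, q2, q3}.
Read '2': {q0, q2, q3} → {q1, q3, q4, q5}.
Read '2': {q1, q3, q4, q5} → {q0, q2, q3, q4}.
Read '2': {q0, q2, q3, q4} → {q1, q3, q4, q5}.
Read '0': {q1, q3, q4, q5} → {q1, q3, q4, q6}.
Read '2': {q1, q3, q4, q6} → {q0, q2, q3, q4}.
Read '0': {q0, q2, q3, q4} → {q0, q1, q2, q3, q4}.
Read '2': {q0, q1, q2, q3, q4} → {q0, q1, q2, q3, q4, q5}.
Read '2': {q0, q1, q2, q3, q4, q5} → {q0, q1, q2, q3, q4, q5}.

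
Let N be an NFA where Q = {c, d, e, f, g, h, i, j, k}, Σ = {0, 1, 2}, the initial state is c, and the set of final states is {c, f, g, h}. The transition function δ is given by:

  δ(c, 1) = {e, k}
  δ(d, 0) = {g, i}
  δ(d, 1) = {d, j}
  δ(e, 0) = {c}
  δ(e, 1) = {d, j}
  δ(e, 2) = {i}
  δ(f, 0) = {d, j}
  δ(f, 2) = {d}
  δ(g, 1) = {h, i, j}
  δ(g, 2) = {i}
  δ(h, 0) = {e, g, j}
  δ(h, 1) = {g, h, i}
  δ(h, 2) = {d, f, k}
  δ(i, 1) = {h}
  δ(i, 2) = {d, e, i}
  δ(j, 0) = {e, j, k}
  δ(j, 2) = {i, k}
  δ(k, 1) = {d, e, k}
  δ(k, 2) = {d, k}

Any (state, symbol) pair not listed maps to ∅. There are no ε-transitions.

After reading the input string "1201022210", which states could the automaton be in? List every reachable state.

Start in {c}.
Read '1': c→{e, k}; now {e, k}.
Read '2': e→{i}, k→{d, k}; now {d, i, k}.
Read '0': d→{g, i}, i→∅, k→∅; now {g, i}.
Read '1': g→{h, i, j}, i→{h}; now {h, i, j}.
Read '0': h→{e, g, j}, i→∅, j→{e, j, k}; now {e, g, j, k}.
Read '2': e→{i}, g→{i}, j→{i, k}, k→{d, k}; now {d, i, k}.
Read '2': d→∅, i→{d, e, i}, k→{d, k}; now {d, e, i, k}.
Read '2': d→∅, e→{i}, i→{d, e, i}, k→{d, k}; now {d, e, i, k}.
Read '1': d→{d, j}, e→{d, j}, i→{h}, k→{d, e, k}; now {d, e, h, j, k}.
Read '0': d→{g, i}, e→{c}, h→{e, g, j}, j→{e, j, k}, k→∅; now {c, e, g, i, j, k}.

{c, e, g, i, j, k}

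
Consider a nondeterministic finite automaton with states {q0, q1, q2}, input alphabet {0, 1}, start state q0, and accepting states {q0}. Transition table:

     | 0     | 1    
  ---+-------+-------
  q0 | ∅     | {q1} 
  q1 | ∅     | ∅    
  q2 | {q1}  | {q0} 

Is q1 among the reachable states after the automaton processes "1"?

Yes

Start in {q0}.
Read '1': q0→{q1}; now {q1}.
State q1 is in {q1}.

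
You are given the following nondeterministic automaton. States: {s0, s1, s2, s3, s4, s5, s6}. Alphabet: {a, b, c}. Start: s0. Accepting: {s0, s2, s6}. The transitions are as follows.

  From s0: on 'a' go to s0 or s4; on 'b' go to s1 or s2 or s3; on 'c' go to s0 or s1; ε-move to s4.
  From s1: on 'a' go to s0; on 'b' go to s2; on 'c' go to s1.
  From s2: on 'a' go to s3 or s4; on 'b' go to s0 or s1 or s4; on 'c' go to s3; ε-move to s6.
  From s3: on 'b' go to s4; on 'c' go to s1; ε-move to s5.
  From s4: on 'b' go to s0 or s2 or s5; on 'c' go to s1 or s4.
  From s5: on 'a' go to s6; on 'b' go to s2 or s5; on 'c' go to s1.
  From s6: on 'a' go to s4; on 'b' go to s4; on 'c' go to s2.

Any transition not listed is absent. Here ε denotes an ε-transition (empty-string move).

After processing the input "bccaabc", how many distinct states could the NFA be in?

Start: ε-closure({s0}) = {s0, s4}.
Read 'b': s0→{s1, s2, s3}, s4→{s0, s2, s5}; union {s0, s1, s2, s3, s5}; ε-closure = {s0, s1, s2, s3, s4, s5, s6}.
Read 'c': s0→{s0, s1}, s1→{s1}, s2→{s3}, s3→{s1}, s4→{s1, s4}, s5→{s1}, s6→{s2}; union {s0, s1, s2, s3, s4}; ε-closure = {s0, s1, s2, s3, s4, s5, s6}.
Read 'c': s0→{s0, s1}, s1→{s1}, s2→{s3}, s3→{s1}, s4→{s1, s4}, s5→{s1}, s6→{s2}; union {s0, s1, s2, s3, s4}; ε-closure = {s0, s1, s2, s3, s4, s5, s6}.
Read 'a': s0→{s0, s4}, s1→{s0}, s2→{s3, s4}, s3→∅, s4→∅, s5→{s6}, s6→{s4}; union {s0, s3, s4, s6}; ε-closure = {s0, s3, s4, s5, s6}.
Read 'a': s0→{s0, s4}, s3→∅, s4→∅, s5→{s6}, s6→{s4}; now {s0, s4, s6}.
Read 'b': s0→{s1, s2, s3}, s4→{s0, s2, s5}, s6→{s4}; union {s0, s1, s2, s3, s4, s5}; ε-closure = {s0, s1, s2, s3, s4, s5, s6}.
Read 'c': s0→{s0, s1}, s1→{s1}, s2→{s3}, s3→{s1}, s4→{s1, s4}, s5→{s1}, s6→{s2}; union {s0, s1, s2, s3, s4}; ε-closure = {s0, s1, s2, s3, s4, s5, s6}.
That set has 7 states.

7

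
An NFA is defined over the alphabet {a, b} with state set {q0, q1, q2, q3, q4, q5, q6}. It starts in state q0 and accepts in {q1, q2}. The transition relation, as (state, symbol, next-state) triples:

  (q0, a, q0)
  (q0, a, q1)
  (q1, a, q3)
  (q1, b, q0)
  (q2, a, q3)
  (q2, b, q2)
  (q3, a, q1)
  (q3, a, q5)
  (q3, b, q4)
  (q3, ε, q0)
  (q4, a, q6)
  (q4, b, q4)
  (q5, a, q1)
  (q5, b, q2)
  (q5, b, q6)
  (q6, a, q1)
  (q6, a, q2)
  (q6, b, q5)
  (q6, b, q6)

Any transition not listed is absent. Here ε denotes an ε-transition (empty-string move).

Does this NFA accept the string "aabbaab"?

Yes

Start in {q0}.
Read 'a': q0→{q0, q1}; now {q0, q1}.
Read 'a': q0→{q0, q1}, q1→{q3}; now {q0, q1, q3}.
Read 'b': q0→∅, q1→{q0}, q3→{q4}; now {q0, q4}.
Read 'b': q0→∅, q4→{q4}; now {q4}.
Read 'a': q4→{q6}; now {q6}.
Read 'a': q6→{q1, q2}; now {q1, q2}.
Read 'b': q1→{q0}, q2→{q2}; now {q0, q2}.
The final set {q0, q2} contains the accepting state q2.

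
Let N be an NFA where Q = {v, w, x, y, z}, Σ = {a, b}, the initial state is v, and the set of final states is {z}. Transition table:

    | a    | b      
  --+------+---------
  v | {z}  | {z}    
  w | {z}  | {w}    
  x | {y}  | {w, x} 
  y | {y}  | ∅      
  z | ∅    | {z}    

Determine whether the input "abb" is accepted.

Yes

Start in {v}.
Read 'a': {v} → {z}.
Read 'b': {z} → {z}.
Read 'b': {z} → {z}.
The final set {z} contains the accepting state z.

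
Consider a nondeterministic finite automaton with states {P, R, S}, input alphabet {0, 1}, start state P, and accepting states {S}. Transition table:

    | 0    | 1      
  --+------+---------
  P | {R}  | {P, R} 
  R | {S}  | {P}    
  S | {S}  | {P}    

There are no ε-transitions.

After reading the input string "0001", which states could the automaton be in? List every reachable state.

Start in {P}.
Read '0': {P} → {R}.
Read '0': {R} → {S}.
Read '0': {S} → {S}.
Read '1': {S} → {P}.

{P}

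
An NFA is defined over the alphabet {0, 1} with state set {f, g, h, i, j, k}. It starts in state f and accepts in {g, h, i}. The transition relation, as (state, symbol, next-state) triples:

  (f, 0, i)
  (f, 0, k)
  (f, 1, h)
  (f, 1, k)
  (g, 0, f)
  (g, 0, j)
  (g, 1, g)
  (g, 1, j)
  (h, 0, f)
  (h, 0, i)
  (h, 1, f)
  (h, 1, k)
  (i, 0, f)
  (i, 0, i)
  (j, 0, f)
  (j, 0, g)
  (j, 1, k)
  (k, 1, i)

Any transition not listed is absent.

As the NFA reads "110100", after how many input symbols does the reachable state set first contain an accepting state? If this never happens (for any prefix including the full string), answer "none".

Start in {f}.
Read '1': f→{h, k}; now {h, k}.
None of the earlier sets intersect F, but {h, k} does.

1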